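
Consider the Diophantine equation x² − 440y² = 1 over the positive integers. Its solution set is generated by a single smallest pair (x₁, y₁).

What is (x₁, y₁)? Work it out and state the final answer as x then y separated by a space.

21 1

[20; 1,40] for √440; ℓ=2 ⇒ convergent index 1
k=0  a_k=20  p_k/q_k = 20/1
k=1  a_k=1  p_k/q_k = 21/1
fundamental: x₁=21, y₁=1  (since 441 − 440·1 = 1)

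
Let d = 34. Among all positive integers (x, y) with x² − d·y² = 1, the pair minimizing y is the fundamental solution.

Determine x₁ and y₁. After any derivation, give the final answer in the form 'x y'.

[5; 1,4,1,10] for √34; ℓ=4 ⇒ convergent index 3
step 0: (5, 1)  from 5·(1,0) + (0,1)
…
step 2: (29, 5)  from 4·(6,1) + (5,1)
step 3: (35, 6)  from 1·(29,5) + (6,1)
→ (35, 6).  Check: 35²=1225, 34·6²=1224, difference 1.

35 6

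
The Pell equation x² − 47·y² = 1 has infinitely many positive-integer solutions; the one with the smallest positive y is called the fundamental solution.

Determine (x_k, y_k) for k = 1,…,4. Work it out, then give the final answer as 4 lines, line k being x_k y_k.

√47 → a₀=6, period (1,5,1,12); ℓ=4 even so k=3
k=0  a_k=6  p_k/q_k = 6/1
k=1  a_k=1  p_k/q_k = 7/1
k=2  a_k=5  p_k/q_k = 41/6
k=3  a_k=1  p_k/q_k = 48/7
fundamental: x₁=48, y₁=7  (since 2304 − 47·49 = 1)
(x_2, y_2) = (48·48 + 47·7·7, 48·7 + 7·48) = (4607, 672)
(x_3, y_3) = (48·4607 + 47·7·672, 48·672 + 7·4607) = (442224, 64505)
(x_4, y_4) = (48·442224 + 47·7·64505, 48·64505 + 7·442224) = (42448897, 6191808)

48 7
4607 672
442224 64505
42448897 6191808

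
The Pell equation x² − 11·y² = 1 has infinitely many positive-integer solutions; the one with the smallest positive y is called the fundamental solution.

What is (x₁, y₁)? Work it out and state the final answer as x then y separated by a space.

d=11: √d = [3; 3,6] (ℓ=2, even), read p_1/q_1
k=0  a_k=3  p_k/q_k = 3/1
k=1  a_k=3  p_k/q_k = 10/3
(x₁, y₁) = (10, 3);  10² − 11·3² = 1 ✓

10 3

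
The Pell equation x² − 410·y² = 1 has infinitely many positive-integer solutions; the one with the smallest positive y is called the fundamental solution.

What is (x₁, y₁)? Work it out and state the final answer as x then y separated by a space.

81 4

d=410: √d = [20; 4,40] (ℓ=2, even), read p_1/q_1
k=0  a_k=20  p_k/q_k = 20/1
k=1  a_k=4  p_k/q_k = 81/4
→ (81, 4).  Check: 81²=6561, 410·4²=6560, difference 1.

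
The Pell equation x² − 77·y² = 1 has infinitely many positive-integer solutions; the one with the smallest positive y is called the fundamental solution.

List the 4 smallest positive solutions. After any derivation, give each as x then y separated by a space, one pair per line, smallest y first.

351 40
246401 28080
172973151 19712120
121426905601 13837880160

[8; 1,3,2,3,1,16] for √77; ℓ=6 ⇒ convergent index 5
k=0  a_k=8  p_k/q_k = 8/1
k=1  a_k=1  p_k/q_k = 9/1
…
k=4  a_k=3  p_k/q_k = 272/31
k=5  a_k=1  p_k/q_k = 351/40
→ (351, 40).  Check: 351²=123201, 77·40²=123200, difference 1.
k=2:  x_2 = 351·351+77·40·40 = 246401,  y_2 = 351·40+40·351 = 28080
k=3:  x_3 = 351·246401+77·40·28080 = 172973151,  y_3 = 351·28080+40·246401 = 19712120
k=4:  x_4 = 351·172973151+77·40·19712120 = 121426905601,  y_4 = 351·19712120+40·172973151 = 13837880160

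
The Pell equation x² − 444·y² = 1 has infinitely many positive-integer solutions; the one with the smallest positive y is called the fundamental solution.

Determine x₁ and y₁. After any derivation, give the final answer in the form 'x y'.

295 14

√444 = [21; 14,42, …], period ℓ=2 (even) → k=1
i=0: a=21 ⇒ p=21, q=1
i=1: a=14 ⇒ p=295, q=14
(x₁, y₁) = (295, 14);  295² − 444·14² = 1 ✓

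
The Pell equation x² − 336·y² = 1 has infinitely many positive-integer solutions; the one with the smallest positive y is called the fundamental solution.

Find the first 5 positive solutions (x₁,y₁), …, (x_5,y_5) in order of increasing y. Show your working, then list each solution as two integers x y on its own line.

55 3
6049 330
665335 36297
73180801 3992340
8049222775 439121103

√336 → a₀=18, period (3,36); ℓ=2 even so k=1
step 0: (18, 1)  from 18·(1,0) + (0,1)
step 1: (55, 3)  from 3·(18,1) + (1,0)
→ (55, 3).  Check: 55²=3025, 336·3²=3024, difference 1.
k=2:  x_2 = 55·55+336·3·3 = 6049,  y_2 = 55·3+3·55 = 330
k=3:  x_3 = 55·6049+336·3·330 = 665335,  y_3 = 55·330+3·6049 = 36297
k=4:  x_4 = 55·665335+336·3·36297 = 73180801,  y_4 = 55·36297+3·665335 = 3992340
k=5:  x_5 = 55·73180801+336·3·3992340 = 8049222775,  y_5 = 55·3992340+3·73180801 = 439121103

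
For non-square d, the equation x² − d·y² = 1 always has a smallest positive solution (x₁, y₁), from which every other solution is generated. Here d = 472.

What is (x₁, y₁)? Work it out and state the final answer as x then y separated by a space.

306917 14127

√472 = [21; 1,2,1,1,1,…,2,1,42, …], period ℓ=14 (even) → k=13
i=0: a=21 ⇒ p=21, q=1
…
i=3: a=1 ⇒ p=87, q=4
i=4: a=1 ⇒ p=152, q=7
…
i=7: a=5 ⇒ p=5779, q=266
i=8: a=4 ⇒ p=24224, q=1115
i=9: a=1 ⇒ p=30003, q=1381
…
i=11: a=1 ⇒ p=84230, q=3877
i=12: a=2 ⇒ p=222687, q=10250
i=13: a=1 ⇒ p=306917, q=14127
→ (306917, 14127).  Check: 306917²=94198044889, 472·14127²=94198044888, difference 1.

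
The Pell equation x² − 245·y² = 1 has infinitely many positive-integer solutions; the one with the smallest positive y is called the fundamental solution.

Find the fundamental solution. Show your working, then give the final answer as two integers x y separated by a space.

d=245: √d = [15; 1,1,1,7,6,7,1,1,1,30] (ℓ=10, even), read p_9/q_9
step 0: (15, 1)  from 15·(1,0) + (0,1)
…
step 3: (47, 3)  from 1·(31,2) + (16,1)
step 4: (360, 23)  from 7·(47,3) + (31,2)
step 5: (2207, 141)  from 6·(360,23) + (47,3)
step 6: (15809, 1010)  from 7·(2207,141) + (360,23)
…
step 8: (33825, 2161)  from 1·(18016,1151) + (15809,1010)
step 9: (51841, 3312)  from 1·(33825,2161) + (18016,1151)
→ (51841, 3312).  Check: 51841²=2687489281, 245·3312²=2687489280, difference 1.

51841 3312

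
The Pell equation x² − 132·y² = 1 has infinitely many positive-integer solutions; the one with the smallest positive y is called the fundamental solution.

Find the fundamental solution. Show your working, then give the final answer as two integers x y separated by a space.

√132 → a₀=11, period (2,22); ℓ=2 even so k=1
step 0: (11, 1)  from 11·(1,0) + (0,1)
step 1: (23, 2)  from 2·(11,1) + (1,0)
(x₁, y₁) = (23, 2);  23² − 132·2² = 1 ✓

23 2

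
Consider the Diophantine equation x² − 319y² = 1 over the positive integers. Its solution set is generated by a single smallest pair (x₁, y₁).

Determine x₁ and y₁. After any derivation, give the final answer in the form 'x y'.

√319 → a₀=17, period (1,6,5,1,4,…,6,1,34); ℓ=14 even so k=13
i=0: a=17 ⇒ p=17, q=1
…
i=2: a=6 ⇒ p=125, q=7
…
i=9: a=4 ⇒ p=250816, q=14043
i=10: a=1 ⇒ p=309613, q=17335
i=11: a=5 ⇒ p=1798881, q=100718
i=12: a=6 ⇒ p=11102899, q=621643
i=13: a=1 ⇒ p=12901780, q=722361
→ (12901780, 722361).  Check: 12901780²=166455927168400, 319·722361²=166455927168399, difference 1.

12901780 722361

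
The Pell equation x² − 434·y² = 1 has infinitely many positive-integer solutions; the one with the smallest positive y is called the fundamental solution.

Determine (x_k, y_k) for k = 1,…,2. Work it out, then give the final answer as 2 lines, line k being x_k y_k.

125 6
31249 1500

[20; 1,4,1,40] for √434; ℓ=4 ⇒ convergent index 3
a_0=20:  p_0=20·1+0=20,  q_0=20·0+1=1
a_1=1:  p_1=1·20+1=21,  q_1=1·1+0=1
a_2=4:  p_2=4·21+20=104,  q_2=4·1+1=5
a_3=1:  p_3=1·104+21=125,  q_3=1·5+1=6
fundamental: x₁=125, y₁=6  (since 15625 − 434·36 = 1)
(x_2, y_2) = (125·125 + 434·6·6, 125·6 + 6·125) = (31249, 1500)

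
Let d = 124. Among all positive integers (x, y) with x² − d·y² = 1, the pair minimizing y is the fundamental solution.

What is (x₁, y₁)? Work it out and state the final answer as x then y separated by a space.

4620799 414960

d=124: √d = [11; 7,2,1,1,1,…,2,7,22] (ℓ=16, even), read p_15/q_15
a_0=11:  p_0=11·1+0=11,  q_0=11·0+1=1
…
a_2=2:  p_2=2·78+11=167,  q_2=2·7+1=15
a_3=1:  p_3=1·167+78=245,  q_3=1·15+7=22
a_4=1:  p_4=1·245+167=412,  q_4=1·22+15=37
a_5=1:  p_5=1·412+245=657,  q_5=1·37+22=59
a_6=3:  p_6=3·657+412=2383,  q_6=3·59+37=214
a_7=1:  p_7=1·2383+657=3040,  q_7=1·214+59=273
…
a_10=3:  p_10=3·17583+14543=67292,  q_10=3·1579+1306=6043
a_11=1:  p_11=1·67292+17583=84875,  q_11=1·6043+1579=7622
a_12=1:  p_12=1·84875+67292=152167,  q_12=1·7622+6043=13665
a_13=1:  p_13=1·152167+84875=237042,  q_13=1·13665+7622=21287
a_14=2:  p_14=2·237042+152167=626251,  q_14=2·21287+13665=56239
a_15=7:  p_15=7·626251+237042=4620799,  q_15=7·56239+21287=414960
(x₁, y₁) = (4620799, 414960);  4620799² − 124·414960² = 1 ✓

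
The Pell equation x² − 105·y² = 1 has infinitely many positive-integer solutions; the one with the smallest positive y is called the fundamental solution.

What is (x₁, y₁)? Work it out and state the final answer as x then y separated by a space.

41 4

√105 = [10; 4,20, …], period ℓ=2 (even) → k=1
step 0: (10, 1)  from 10·(1,0) + (0,1)
step 1: (41, 4)  from 4·(10,1) + (1,0)
→ (41, 4).  Check: 41²=1681, 105·4²=1680, difference 1.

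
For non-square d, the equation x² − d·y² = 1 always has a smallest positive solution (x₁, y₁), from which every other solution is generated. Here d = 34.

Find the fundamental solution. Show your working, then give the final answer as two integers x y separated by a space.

35 6

d=34: √d = [5; 1,4,1,10] (ℓ=4, even), read p_3/q_3
k=0  a_k=5  p_k/q_k = 5/1
k=1  a_k=1  p_k/q_k = 6/1
k=2  a_k=4  p_k/q_k = 29/5
k=3  a_k=1  p_k/q_k = 35/6
→ (35, 6).  Check: 35²=1225, 34·6²=1224, difference 1.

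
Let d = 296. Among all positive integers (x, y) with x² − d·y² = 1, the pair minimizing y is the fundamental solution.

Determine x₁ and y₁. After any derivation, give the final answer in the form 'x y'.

[17; 4,1,7,1,4,34] for √296; ℓ=6 ⇒ convergent index 5
a_0=17:  p_0=17·1+0=17,  q_0=17·0+1=1
a_1=4:  p_1=4·17+1=69,  q_1=4·1+0=4
…
a_4=1:  p_4=1·671+86=757,  q_4=1·39+5=44
a_5=4:  p_5=4·757+671=3699,  q_5=4·44+39=215
(x₁, y₁) = (3699, 215);  3699² − 296·215² = 1 ✓

3699 215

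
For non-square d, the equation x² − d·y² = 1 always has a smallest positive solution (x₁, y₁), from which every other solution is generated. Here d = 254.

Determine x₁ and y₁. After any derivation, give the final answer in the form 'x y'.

√254 = [15; 1,14,1,30, …], period ℓ=4 (even) → k=3
k=0  a_k=15  p_k/q_k = 15/1
…
k=2  a_k=14  p_k/q_k = 239/15
k=3  a_k=1  p_k/q_k = 255/16
fundamental: x₁=255, y₁=16  (since 65025 − 254·256 = 1)

255 16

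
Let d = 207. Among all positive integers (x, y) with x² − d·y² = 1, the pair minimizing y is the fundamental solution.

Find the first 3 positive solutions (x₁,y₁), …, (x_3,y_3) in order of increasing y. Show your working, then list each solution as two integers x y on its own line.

1151 80
2649601 184160
6099380351 423936240

[14; 2,1,1,2,1,1,2,28] for √207; ℓ=8 ⇒ convergent index 7
a_0=14:  p_0=14·1+0=14,  q_0=14·0+1=1
…
a_2=1:  p_2=1·29+14=43,  q_2=1·2+1=3
a_3=1:  p_3=1·43+29=72,  q_3=1·3+2=5
…
a_6=1:  p_6=1·259+187=446,  q_6=1·18+13=31
a_7=2:  p_7=2·446+259=1151,  q_7=2·31+18=80
fundamental: x₁=1151, y₁=80  (since 1324801 − 207·6400 = 1)
k=2:  x_2 = 1151·1151+207·80·80 = 2649601,  y_2 = 1151·80+80·1151 = 184160
k=3:  x_3 = 1151·2649601+207·80·184160 = 6099380351,  y_3 = 1151·184160+80·2649601 = 423936240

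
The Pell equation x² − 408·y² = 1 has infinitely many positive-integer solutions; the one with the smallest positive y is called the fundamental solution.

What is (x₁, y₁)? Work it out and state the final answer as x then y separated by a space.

101 5

d=408: √d = [20; 5,40] (ℓ=2, even), read p_1/q_1
i=0: a=20 ⇒ p=20, q=1
i=1: a=5 ⇒ p=101, q=5
(x₁, y₁) = (101, 5);  101² − 408·5² = 1 ✓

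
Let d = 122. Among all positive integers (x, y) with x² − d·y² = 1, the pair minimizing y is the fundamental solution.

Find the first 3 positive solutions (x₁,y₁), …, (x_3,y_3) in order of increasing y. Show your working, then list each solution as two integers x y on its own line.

d=122: √d = [11; 22] (ℓ=1, odd), read p_1/q_1
k=0  a_k=11  p_k/q_k = 11/1
k=1  a_k=22  p_k/q_k = 243/22
→ (243, 22).  Check: 243²=59049, 122·22²=59048, difference 1.
(x_2, y_2) = (243·243 + 122·22·22, 243·22 + 22·243) = (118097, 10692)
(x_3, y_3) = (243·118097 + 122·22·10692, 243·10692 + 22·118097) = (57394899, 5196290)

243 22
118097 10692
57394899 5196290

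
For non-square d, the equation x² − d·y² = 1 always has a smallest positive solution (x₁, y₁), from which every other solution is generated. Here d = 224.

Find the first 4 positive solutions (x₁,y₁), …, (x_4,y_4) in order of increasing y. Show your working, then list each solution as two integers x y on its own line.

d=224: √d = [14; 1,28] (ℓ=2, even), read p_1/q_1
i=0: a=14 ⇒ p=14, q=1
i=1: a=1 ⇒ p=15, q=1
fundamental: x₁=15, y₁=1  (since 225 − 224·1 = 1)
(x_2, y_2) = (15·15 + 224·1·1, 15·1 + 1·15) = (449, 30)
(x_3, y_3) = (15·449 + 224·1·30, 15·30 + 1·449) = (13455, 899)
(x_4, y_4) = (15·13455 + 224·1·899, 15·899 + 1·13455) = (403201, 26940)

15 1
449 30
13455 899
403201 26940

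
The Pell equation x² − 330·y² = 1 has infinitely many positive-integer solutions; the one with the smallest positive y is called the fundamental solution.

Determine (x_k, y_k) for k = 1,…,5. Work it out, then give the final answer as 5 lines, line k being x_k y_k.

109 6
23761 1308
5179789 285138
1129170241 62158776
246153932749 13550328030

√330 → a₀=18, period (6,36); ℓ=2 even so k=1
step 0: (18, 1)  from 18·(1,0) + (0,1)
step 1: (109, 6)  from 6·(18,1) + (1,0)
(x₁, y₁) = (109, 6);  109² − 330·6² = 1 ✓
(x_2, y_2) = (109·109 + 330·6·6, 109·6 + 6·109) = (23761, 1308)
(x_3, y_3) = (109·23761 + 330·6·1308, 109·1308 + 6·23761) = (5179789, 285138)
(x_4, y_4) = (109·5179789 + 330·6·285138, 109·285138 + 6·5179789) = (1129170241, 62158776)
(x_5, y_5) = (109·1129170241 + 330·6·62158776, 109·62158776 + 6·1129170241) = (246153932749, 13550328030)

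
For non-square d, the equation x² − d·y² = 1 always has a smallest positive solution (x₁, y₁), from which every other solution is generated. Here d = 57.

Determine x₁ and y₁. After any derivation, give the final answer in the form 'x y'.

√57 → a₀=7, period (1,1,4,1,1,14); ℓ=6 even so k=5
i=0: a=7 ⇒ p=7, q=1
…
i=3: a=4 ⇒ p=68, q=9
i=4: a=1 ⇒ p=83, q=11
i=5: a=1 ⇒ p=151, q=20
fundamental: x₁=151, y₁=20  (since 22801 − 57·400 = 1)

151 20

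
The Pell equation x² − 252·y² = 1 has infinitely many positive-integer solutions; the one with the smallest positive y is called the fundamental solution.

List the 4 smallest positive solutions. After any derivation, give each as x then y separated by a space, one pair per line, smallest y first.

127 8
32257 2032
8193151 516120
2081028097 131092448

d=252: √d = [15; 1,6,1,30] (ℓ=4, even), read p_3/q_3
k=0  a_k=15  p_k/q_k = 15/1
…
k=2  a_k=6  p_k/q_k = 111/7
k=3  a_k=1  p_k/q_k = 127/8
fundamental: x₁=127, y₁=8  (since 16129 − 252·64 = 1)
(x_2, y_2) = (127·127 + 252·8·8, 127·8 + 8·127) = (32257, 2032)
(x_3, y_3) = (127·32257 + 252·8·2032, 127·2032 + 8·32257) = (8193151, 516120)
(x_4, y_4) = (127·8193151 + 252·8·516120, 127·516120 + 8·8193151) = (2081028097, 131092448)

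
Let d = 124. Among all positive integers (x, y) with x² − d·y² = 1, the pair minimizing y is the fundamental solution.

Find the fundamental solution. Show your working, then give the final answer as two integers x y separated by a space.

4620799 414960

[11; 7,2,1,1,1,…,2,7,22] for √124; ℓ=16 ⇒ convergent index 15
i=0: a=11 ⇒ p=11, q=1
i=1: a=7 ⇒ p=78, q=7
i=2: a=2 ⇒ p=167, q=15
…
i=4: a=1 ⇒ p=412, q=37
…
i=7: a=1 ⇒ p=3040, q=273
i=8: a=4 ⇒ p=14543, q=1306
…
i=11: a=1 ⇒ p=84875, q=7622
i=12: a=1 ⇒ p=152167, q=13665
…
i=14: a=2 ⇒ p=626251, q=56239
i=15: a=7 ⇒ p=4620799, q=414960
→ (4620799, 414960).  Check: 4620799²=21351783398401, 124·414960²=21351783398400, difference 1.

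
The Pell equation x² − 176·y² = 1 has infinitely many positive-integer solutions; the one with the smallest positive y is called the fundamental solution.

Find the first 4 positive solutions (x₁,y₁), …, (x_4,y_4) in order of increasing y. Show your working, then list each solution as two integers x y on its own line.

d=176: √d = [13; 3,1,3,26] (ℓ=4, even), read p_3/q_3
k=0  a_k=13  p_k/q_k = 13/1
k=1  a_k=3  p_k/q_k = 40/3
k=2  a_k=1  p_k/q_k = 53/4
k=3  a_k=3  p_k/q_k = 199/15
fundamental: x₁=199, y₁=15  (since 39601 − 176·225 = 1)
k=2:  x_2 = 199·199+176·15·15 = 79201,  y_2 = 199·15+15·199 = 5970
k=3:  x_3 = 199·79201+176·15·5970 = 31521799,  y_3 = 199·5970+15·79201 = 2376045
k=4:  x_4 = 199·31521799+176·15·2376045 = 12545596801,  y_4 = 199·2376045+15·31521799 = 945659940

199 15
79201 5970
31521799 2376045
12545596801 945659940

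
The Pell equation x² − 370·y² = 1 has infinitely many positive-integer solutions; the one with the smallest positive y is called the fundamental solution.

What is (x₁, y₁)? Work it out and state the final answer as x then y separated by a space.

d=370: √d = [19; 4,4,38] (ℓ=3, odd), read p_5/q_5
k=0  a_k=19  p_k/q_k = 19/1
…
k=4  a_k=4  p_k/q_k = 50339/2617
k=5  a_k=4  p_k/q_k = 213859/11118
(x₁, y₁) = (213859, 11118);  213859² − 370·11118² = 1 ✓

213859 11118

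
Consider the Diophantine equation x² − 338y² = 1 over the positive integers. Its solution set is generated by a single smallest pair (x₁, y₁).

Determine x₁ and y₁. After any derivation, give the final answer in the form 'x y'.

114243 6214

d=338: √d = [18; 2,1,1,2,36] (ℓ=5, odd), read p_9/q_9
i=0: a=18 ⇒ p=18, q=1
…
i=8: a=1 ⇒ p=43958, q=2391
i=9: a=2 ⇒ p=114243, q=6214
(x₁, y₁) = (114243, 6214);  114243² − 338·6214² = 1 ✓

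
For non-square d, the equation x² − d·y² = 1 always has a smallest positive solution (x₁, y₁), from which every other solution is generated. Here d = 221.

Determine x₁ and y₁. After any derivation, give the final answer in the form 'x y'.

1665 112

[14; 1,6,2,6,1,28] for √221; ℓ=6 ⇒ convergent index 5
k=0  a_k=14  p_k/q_k = 14/1
k=1  a_k=1  p_k/q_k = 15/1
k=2  a_k=6  p_k/q_k = 104/7
k=3  a_k=2  p_k/q_k = 223/15
k=4  a_k=6  p_k/q_k = 1442/97
k=5  a_k=1  p_k/q_k = 1665/112
→ (1665, 112).  Check: 1665²=2772225, 221·112²=2772224, difference 1.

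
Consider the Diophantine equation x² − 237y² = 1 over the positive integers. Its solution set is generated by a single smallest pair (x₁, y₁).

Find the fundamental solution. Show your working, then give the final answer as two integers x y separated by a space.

228151 14820

√237 = [15; 2,1,1,7,10,7,1,1,2,30, …], period ℓ=10 (even) → k=9
step 0: (15, 1)  from 15·(1,0) + (0,1)
step 1: (31, 2)  from 2·(15,1) + (1,0)
…
step 4: (585, 38)  from 7·(77,5) + (46,3)
step 5: (5927, 385)  from 10·(585,38) + (77,5)
…
step 7: (48001, 3118)  from 1·(42074,2733) + (5927,385)
step 8: (90075, 5851)  from 1·(48001,3118) + (42074,2733)
step 9: (228151, 14820)  from 2·(90075,5851) + (48001,3118)
→ (228151, 14820).  Check: 228151²=52052878801, 237·14820²=52052878800, difference 1.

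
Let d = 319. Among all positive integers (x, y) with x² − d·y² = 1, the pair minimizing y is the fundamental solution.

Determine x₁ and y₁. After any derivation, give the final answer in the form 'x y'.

√319 = [17; 1,6,5,1,4,…,6,1,34, …], period ℓ=14 (even) → k=13
i=0: a=17 ⇒ p=17, q=1
i=1: a=1 ⇒ p=18, q=1
…
i=3: a=5 ⇒ p=643, q=36
…
i=5: a=4 ⇒ p=3715, q=208
i=6: a=3 ⇒ p=11913, q=667
…
i=8: a=3 ⇒ p=58797, q=3292
i=9: a=4 ⇒ p=250816, q=14043
i=10: a=1 ⇒ p=309613, q=17335
…
i=12: a=6 ⇒ p=11102899, q=621643
i=13: a=1 ⇒ p=12901780, q=722361
fundamental: x₁=12901780, y₁=722361  (since 166455927168400 − 319·521805414321 = 1)

12901780 722361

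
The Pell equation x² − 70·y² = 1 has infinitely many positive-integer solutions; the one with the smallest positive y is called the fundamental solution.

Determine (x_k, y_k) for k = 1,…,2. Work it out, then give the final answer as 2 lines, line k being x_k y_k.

251 30
126001 15060

√70 → a₀=8, period (2,1,2,1,2,16); ℓ=6 even so k=5
k=0  a_k=8  p_k/q_k = 8/1
k=1  a_k=2  p_k/q_k = 17/2
…
k=4  a_k=1  p_k/q_k = 92/11
k=5  a_k=2  p_k/q_k = 251/30
→ (251, 30).  Check: 251²=63001, 70·30²=63000, difference 1.
k=2:  x_2 = 251·251+70·30·30 = 126001,  y_2 = 251·30+30·251 = 15060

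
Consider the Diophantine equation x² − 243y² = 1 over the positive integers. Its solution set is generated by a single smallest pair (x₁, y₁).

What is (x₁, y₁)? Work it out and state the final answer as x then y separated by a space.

d=243: √d = [15; 1,1,2,3,15,3,2,1,1,30] (ℓ=10, even), read p_9/q_9
k=0  a_k=15  p_k/q_k = 15/1
…
k=2  a_k=1  p_k/q_k = 31/2
k=3  a_k=2  p_k/q_k = 78/5
k=4  a_k=3  p_k/q_k = 265/17
k=5  a_k=15  p_k/q_k = 4053/260
k=6  a_k=3  p_k/q_k = 12424/797
…
k=8  a_k=1  p_k/q_k = 41325/2651
k=9  a_k=1  p_k/q_k = 70226/4505
→ (70226, 4505).  Check: 70226²=4931691076, 243·4505²=4931691075, difference 1.

70226 4505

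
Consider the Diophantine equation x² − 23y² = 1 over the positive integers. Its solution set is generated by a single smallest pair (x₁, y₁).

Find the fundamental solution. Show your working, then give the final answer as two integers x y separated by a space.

24 5

√23 → a₀=4, period (1,3,1,8); ℓ=4 even so k=3
i=0: a=4 ⇒ p=4, q=1
…
i=2: a=3 ⇒ p=19, q=4
i=3: a=1 ⇒ p=24, q=5
fundamental: x₁=24, y₁=5  (since 576 − 23·25 = 1)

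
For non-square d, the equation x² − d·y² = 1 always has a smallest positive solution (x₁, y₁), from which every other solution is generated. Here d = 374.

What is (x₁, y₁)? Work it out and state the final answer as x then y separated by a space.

3365 174

d=374: √d = [19; 2,1,18,1,2,38] (ℓ=6, even), read p_5/q_5
a_0=19:  p_0=19·1+0=19,  q_0=19·0+1=1
…
a_2=1:  p_2=1·39+19=58,  q_2=1·2+1=3
…
a_4=1:  p_4=1·1083+58=1141,  q_4=1·56+3=59
a_5=2:  p_5=2·1141+1083=3365,  q_5=2·59+56=174
(x₁, y₁) = (3365, 174);  3365² − 374·174² = 1 ✓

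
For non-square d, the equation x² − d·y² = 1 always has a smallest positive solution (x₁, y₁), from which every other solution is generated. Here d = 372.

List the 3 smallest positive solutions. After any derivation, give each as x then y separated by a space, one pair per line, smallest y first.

12151 630
295293601 15310260
7176225079351 372069937890

√372 → a₀=19, period (3,2,12,2,3,38); ℓ=6 even so k=5
i=0: a=19 ⇒ p=19, q=1
i=1: a=3 ⇒ p=58, q=3
i=2: a=2 ⇒ p=135, q=7
i=3: a=12 ⇒ p=1678, q=87
i=4: a=2 ⇒ p=3491, q=181
i=5: a=3 ⇒ p=12151, q=630
(x₁, y₁) = (12151, 630);  12151² − 372·630² = 1 ✓
(12151+630√372)^2 = 295293601 + 15310260√372
(12151+630√372)^3 = 7176225079351 + 372069937890√372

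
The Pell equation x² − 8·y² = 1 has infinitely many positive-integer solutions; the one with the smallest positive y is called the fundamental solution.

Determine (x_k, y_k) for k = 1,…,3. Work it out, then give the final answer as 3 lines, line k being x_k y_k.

√8 → a₀=2, period (1,4); ℓ=2 even so k=1
a_0=2:  p_0=2·1+0=2,  q_0=2·0+1=1
a_1=1:  p_1=1·2+1=3,  q_1=1·1+0=1
(x₁, y₁) = (3, 1);  3² − 8·1² = 1 ✓
(x_2, y_2) = (3·3 + 8·1·1, 3·1 + 1·3) = (17, 6)
(x_3, y_3) = (3·17 + 8·1·6, 3·6 + 1·17) = (99, 35)

3 1
17 6
99 35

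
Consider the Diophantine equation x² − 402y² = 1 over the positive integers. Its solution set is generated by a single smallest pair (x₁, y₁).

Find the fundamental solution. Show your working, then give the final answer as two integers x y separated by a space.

401 20

[20; 20,40] for √402; ℓ=2 ⇒ convergent index 1
i=0: a=20 ⇒ p=20, q=1
i=1: a=20 ⇒ p=401, q=20
fundamental: x₁=401, y₁=20  (since 160801 − 402·400 = 1)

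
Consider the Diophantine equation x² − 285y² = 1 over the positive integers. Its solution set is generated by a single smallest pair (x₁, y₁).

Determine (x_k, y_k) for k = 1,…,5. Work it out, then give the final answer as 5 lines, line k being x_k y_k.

√285 = [16; 1,7,2,7,1,32, …], period ℓ=6 (even) → k=5
k=0  a_k=16  p_k/q_k = 16/1
k=1  a_k=1  p_k/q_k = 17/1
…
k=4  a_k=7  p_k/q_k = 2144/127
k=5  a_k=1  p_k/q_k = 2431/144
→ (2431, 144).  Check: 2431²=5909761, 285·144²=5909760, difference 1.
k=2:  x_2 = 2431·2431+285·144·144 = 11819521,  y_2 = 2431·144+144·2431 = 700128
k=3:  x_3 = 2431·11819521+285·144·700128 = 57466508671,  y_3 = 2431·700128+144·11819521 = 3404022192
k=4:  x_4 = 2431·57466508671+285·144·3404022192 = 279402153338881,  y_4 = 2431·3404022192+144·57466508671 = 16550355197376
k=5:  x_5 = 2431·279402153338881+285·144·16550355197376 = 1358453212067130751,  y_5 = 2431·16550355197376+144·279402153338881 = 80467823565619920

2431 144
11819521 700128
57466508671 3404022192
279402153338881 16550355197376
1358453212067130751 80467823565619920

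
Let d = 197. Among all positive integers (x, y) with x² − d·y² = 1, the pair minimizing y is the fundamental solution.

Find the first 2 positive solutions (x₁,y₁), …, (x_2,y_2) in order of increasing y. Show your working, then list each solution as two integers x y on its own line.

393 28
308897 22008

√197 = [14; 28, …], period ℓ=1 (odd) → k=1
k=0  a_k=14  p_k/q_k = 14/1
k=1  a_k=28  p_k/q_k = 393/28
→ (393, 28).  Check: 393²=154449, 197·28²=154448, difference 1.
(393+28√197)^2 = 308897 + 22008√197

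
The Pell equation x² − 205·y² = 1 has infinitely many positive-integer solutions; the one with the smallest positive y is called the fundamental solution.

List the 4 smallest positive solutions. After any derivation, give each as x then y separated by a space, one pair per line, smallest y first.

√205 = [14; 3,6,1,4,1,6,3,28, …], period ℓ=8 (even) → k=7
k=0  a_k=14  p_k/q_k = 14/1
…
k=3  a_k=1  p_k/q_k = 315/22
k=4  a_k=4  p_k/q_k = 1532/107
…
k=6  a_k=6  p_k/q_k = 12614/881
k=7  a_k=3  p_k/q_k = 39689/2772
fundamental: x₁=39689, y₁=2772  (since 1575216721 − 205·7683984 = 1)
(x_2, y_2) = (39689·39689 + 205·2772·2772, 39689·2772 + 2772·39689) = (3150433441, 220035816)
(x_3, y_3) = (39689·3150433441 + 205·2772·220035816, 39689·220035816 + 2772·3150433441) = (250075105640009, 17466002999676)
(x_4, y_4) = (39689·250075105640009 + 205·2772·17466002999676, 39689·17466002999676 + 2772·250075105640009) = (19850461732342200961, 1386416385888245712)

39689 2772
3150433441 220035816
250075105640009 17466002999676
19850461732342200961 1386416385888245712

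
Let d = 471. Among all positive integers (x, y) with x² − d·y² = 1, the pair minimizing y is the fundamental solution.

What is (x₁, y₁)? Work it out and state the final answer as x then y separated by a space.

7838695 361188

√471 → a₀=21, period (1,2,2,1,3,…,2,1,42); ℓ=14 even so k=13
k=0  a_k=21  p_k/q_k = 21/1
…
k=3  a_k=2  p_k/q_k = 152/7
k=4  a_k=1  p_k/q_k = 217/10
…
k=6  a_k=4  p_k/q_k = 3429/158
k=7  a_k=14  p_k/q_k = 48809/2249
…
k=9  a_k=3  p_k/q_k = 644804/29711
k=10  a_k=1  p_k/q_k = 843469/38865
k=11  a_k=2  p_k/q_k = 2331742/107441
k=12  a_k=2  p_k/q_k = 5506953/253747
k=13  a_k=1  p_k/q_k = 7838695/361188
(x₁, y₁) = (7838695, 361188);  7838695² − 471·361188² = 1 ✓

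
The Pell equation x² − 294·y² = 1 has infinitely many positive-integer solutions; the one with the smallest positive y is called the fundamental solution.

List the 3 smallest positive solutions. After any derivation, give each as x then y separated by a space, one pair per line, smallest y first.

4801 280
46099201 2688560
442644523201 25815552840

√294 → a₀=17, period (6,1,4,1,6,34); ℓ=6 even so k=5
k=0  a_k=17  p_k/q_k = 17/1
…
k=2  a_k=1  p_k/q_k = 120/7
…
k=4  a_k=1  p_k/q_k = 703/41
k=5  a_k=6  p_k/q_k = 4801/280
fundamental: x₁=4801, y₁=280  (since 23049601 − 294·78400 = 1)
(x_2, y_2) = (4801·4801 + 294·280·280, 4801·280 + 280·4801) = (46099201, 2688560)
(x_3, y_3) = (4801·46099201 + 294·280·2688560, 4801·2688560 + 280·46099201) = (442644523201, 25815552840)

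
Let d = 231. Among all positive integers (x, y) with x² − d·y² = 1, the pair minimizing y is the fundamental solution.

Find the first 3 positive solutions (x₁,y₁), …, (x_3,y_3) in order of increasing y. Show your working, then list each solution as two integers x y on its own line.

76 5
11551 760
1755676 115515

d=231: √d = [15; 5,30] (ℓ=2, even), read p_1/q_1
i=0: a=15 ⇒ p=15, q=1
i=1: a=5 ⇒ p=76, q=5
fundamental: x₁=76, y₁=5  (since 5776 − 231·25 = 1)
(76+5√231)^2 = 11551 + 760√231
(76+5√231)^3 = 1755676 + 115515√231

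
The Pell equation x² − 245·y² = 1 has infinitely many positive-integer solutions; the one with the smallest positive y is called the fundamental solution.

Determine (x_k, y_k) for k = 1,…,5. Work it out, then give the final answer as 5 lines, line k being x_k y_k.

[15; 1,1,1,7,6,7,1,1,1,30] for √245; ℓ=10 ⇒ convergent index 9
a_0=15:  p_0=15·1+0=15,  q_0=15·0+1=1
a_1=1:  p_1=1·15+1=16,  q_1=1·1+0=1
a_2=1:  p_2=1·16+15=31,  q_2=1·1+1=2
a_3=1:  p_3=1·31+16=47,  q_3=1·2+1=3
…
a_6=7:  p_6=7·2207+360=15809,  q_6=7·141+23=1010
a_7=1:  p_7=1·15809+2207=18016,  q_7=1·1010+141=1151
a_8=1:  p_8=1·18016+15809=33825,  q_8=1·1151+1010=2161
a_9=1:  p_9=1·33825+18016=51841,  q_9=1·2161+1151=3312
fundamental: x₁=51841, y₁=3312  (since 2687489281 − 245·10969344 = 1)
(x_2, y_2) = (51841·51841 + 245·3312·3312, 51841·3312 + 3312·51841) = (5374978561, 343394784)
(x_3, y_3) = (51841·5374978561 + 245·3312·343394784, 51841·343394784 + 3312·5374978561) = (557288527109761, 35603857991376)
(x_4, y_4) = (51841·557288527109761 + 245·3312·35603857991376, 51841·35603857991376 + 3312·557288527109761) = (57780789062419261441, 3691479203918451648)
(x_5, y_5) = (51841·57780789062419261441 + 245·3312·3691479203918451648, 51841·3691479203918451648 + 3312·57780789062419261441) = (5990827771012465337616001, 382739946785069045776560)

51841 3312
5374978561 343394784
557288527109761 35603857991376
57780789062419261441 3691479203918451648
5990827771012465337616001 382739946785069045776560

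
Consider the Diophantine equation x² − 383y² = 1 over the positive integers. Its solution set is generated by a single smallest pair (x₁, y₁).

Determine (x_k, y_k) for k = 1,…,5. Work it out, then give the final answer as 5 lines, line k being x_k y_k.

√383 = [19; 1,1,3,19,3,1,1,38, …], period ℓ=8 (even) → k=7
step 0: (19, 1)  from 19·(1,0) + (0,1)
…
step 3: (137, 7)  from 3·(39,2) + (20,1)
…
step 5: (8063, 412)  from 3·(2642,135) + (137,7)
step 6: (10705, 547)  from 1·(8063,412) + (2642,135)
step 7: (18768, 959)  from 1·(10705,547) + (8063,412)
(x₁, y₁) = (18768, 959);  18768² − 383·959² = 1 ✓
(18768+959√383)^2 = 704475647 + 35997024√383
(18768+959√383)^3 = 26443197867024 + 1351184291905√383
(18768+959√383)^4 = 992571874432137217 + 50718053544949056√383
(18768+959√383)^5 = 37257177852241504710288 + 1903752856512023474111√383

18768 959
704475647 35997024
26443197867024 1351184291905
992571874432137217 50718053544949056
37257177852241504710288 1903752856512023474111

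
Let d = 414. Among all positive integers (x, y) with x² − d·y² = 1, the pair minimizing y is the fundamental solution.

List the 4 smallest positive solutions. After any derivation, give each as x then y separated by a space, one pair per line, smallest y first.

24335 1196
1184384449 58209320
57643991108495 2833047603204
2805533046066067201 137884426789729360

√414 → a₀=20, period (2,1,7,2,7,1,2,40); ℓ=8 even so k=7
k=0  a_k=20  p_k/q_k = 20/1
k=1  a_k=2  p_k/q_k = 41/2
…
k=6  a_k=1  p_k/q_k = 8444/415
k=7  a_k=2  p_k/q_k = 24335/1196
(x₁, y₁) = (24335, 1196);  24335² − 414·1196² = 1 ✓
k=2:  x_2 = 24335·24335+414·1196·1196 = 1184384449,  y_2 = 24335·1196+1196·24335 = 58209320
k=3:  x_3 = 24335·1184384449+414·1196·58209320 = 57643991108495,  y_3 = 24335·58209320+1196·1184384449 = 2833047603204
k=4:  x_4 = 24335·57643991108495+414·1196·2833047603204 = 2805533046066067201,  y_4 = 24335·2833047603204+1196·57643991108495 = 137884426789729360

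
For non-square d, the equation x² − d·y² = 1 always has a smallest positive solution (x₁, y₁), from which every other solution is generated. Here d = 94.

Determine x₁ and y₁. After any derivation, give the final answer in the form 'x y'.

d=94: √d = [9; 1,2,3,1,1,…,2,1,18] (ℓ=16, even), read p_15/q_15
k=0  a_k=9  p_k/q_k = 9/1
…
k=3  a_k=3  p_k/q_k = 97/10
k=4  a_k=1  p_k/q_k = 126/13
k=5  a_k=1  p_k/q_k = 223/23
…
k=10  a_k=5  p_k/q_k = 85038/8771
…
k=12  a_k=1  p_k/q_k = 184493/19029
…
k=14  a_k=2  p_k/q_k = 1490361/153719
k=15  a_k=1  p_k/q_k = 2143295/221064
(x₁, y₁) = (2143295, 221064);  2143295² − 94·221064² = 1 ✓

2143295 221064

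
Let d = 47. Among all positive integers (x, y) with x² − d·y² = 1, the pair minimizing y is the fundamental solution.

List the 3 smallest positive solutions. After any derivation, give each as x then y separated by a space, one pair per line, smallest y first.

48 7
4607 672
442224 64505

√47 = [6; 1,5,1,12, …], period ℓ=4 (even) → k=3
step 0: (6, 1)  from 6·(1,0) + (0,1)
…
step 2: (41, 6)  from 5·(7,1) + (6,1)
step 3: (48, 7)  from 1·(41,6) + (7,1)
fundamental: x₁=48, y₁=7  (since 2304 − 47·49 = 1)
(x_2, y_2) = (48·48 + 47·7·7, 48·7 + 7·48) = (4607, 672)
(x_3, y_3) = (48·4607 + 47·7·672, 48·672 + 7·4607) = (442224, 64505)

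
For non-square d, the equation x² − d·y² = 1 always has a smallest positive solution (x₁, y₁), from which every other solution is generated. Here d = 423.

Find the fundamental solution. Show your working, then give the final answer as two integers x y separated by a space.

4607 224

√423 → a₀=20, period (1,1,3,4,3,1,1,40); ℓ=8 even so k=7
k=0  a_k=20  p_k/q_k = 20/1
…
k=4  a_k=4  p_k/q_k = 617/30
…
k=6  a_k=1  p_k/q_k = 2612/127
k=7  a_k=1  p_k/q_k = 4607/224
fundamental: x₁=4607, y₁=224  (since 21224449 − 423·50176 = 1)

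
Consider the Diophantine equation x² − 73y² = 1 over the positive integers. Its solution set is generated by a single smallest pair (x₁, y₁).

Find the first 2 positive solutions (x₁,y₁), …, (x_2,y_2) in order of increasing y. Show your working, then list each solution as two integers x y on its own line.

[8; 1,1,5,5,1,1,16] for √73; ℓ=7 ⇒ convergent index 13
k=0  a_k=8  p_k/q_k = 8/1
k=1  a_k=1  p_k/q_k = 9/1
…
k=3  a_k=5  p_k/q_k = 94/11
…
k=5  a_k=1  p_k/q_k = 581/68
k=6  a_k=1  p_k/q_k = 1068/125
…
k=8  a_k=1  p_k/q_k = 18737/2193
k=9  a_k=1  p_k/q_k = 36406/4261
k=10  a_k=5  p_k/q_k = 200767/23498
…
k=12  a_k=1  p_k/q_k = 1241008/145249
k=13  a_k=1  p_k/q_k = 2281249/267000
fundamental: x₁=2281249, y₁=267000  (since 5204097000001 − 73·71289000000 = 1)
(2281249+267000√73)^2 = 10408194000001 + 1218186966000√73

2281249 267000
10408194000001 1218186966000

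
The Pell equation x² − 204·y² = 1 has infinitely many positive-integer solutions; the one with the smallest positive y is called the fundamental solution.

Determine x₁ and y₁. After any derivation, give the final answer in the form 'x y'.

√204 → a₀=14, period (3,1,1,6,1,1,3,28); ℓ=8 even so k=7
a_0=14:  p_0=14·1+0=14,  q_0=14·0+1=1
a_1=3:  p_1=3·14+1=43,  q_1=3·1+0=3
a_2=1:  p_2=1·43+14=57,  q_2=1·3+1=4
a_3=1:  p_3=1·57+43=100,  q_3=1·4+3=7
…
a_5=1:  p_5=1·657+100=757,  q_5=1·46+7=53
a_6=1:  p_6=1·757+657=1414,  q_6=1·53+46=99
a_7=3:  p_7=3·1414+757=4999,  q_7=3·99+53=350
→ (4999, 350).  Check: 4999²=24990001, 204·350²=24990000, difference 1.

4999 350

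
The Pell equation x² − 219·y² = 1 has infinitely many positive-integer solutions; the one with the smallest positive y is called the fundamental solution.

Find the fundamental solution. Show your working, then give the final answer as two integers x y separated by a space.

√219 → a₀=14, period (1,3,1,28); ℓ=4 even so k=3
step 0: (14, 1)  from 14·(1,0) + (0,1)
…
step 2: (59, 4)  from 3·(15,1) + (14,1)
step 3: (74, 5)  from 1·(59,4) + (15,1)
fundamental: x₁=74, y₁=5  (since 5476 − 219·25 = 1)

74 5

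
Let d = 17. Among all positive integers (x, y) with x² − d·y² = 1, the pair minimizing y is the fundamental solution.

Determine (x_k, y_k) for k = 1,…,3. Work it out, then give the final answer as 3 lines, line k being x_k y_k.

33 8
2177 528
143649 34840

√17 → a₀=4, period (8); ℓ=1 odd so k=1
k=0  a_k=4  p_k/q_k = 4/1
k=1  a_k=8  p_k/q_k = 33/8
(x₁, y₁) = (33, 8);  33² − 17·8² = 1 ✓
n=2: (33,8)∘(33,8) = (33·33+17·8·8, 33·8+8·33) = (2177,528)
n=3: (2177,528)∘(33,8) = (33·2177+17·8·528, 33·528+8·2177) = (143649,34840)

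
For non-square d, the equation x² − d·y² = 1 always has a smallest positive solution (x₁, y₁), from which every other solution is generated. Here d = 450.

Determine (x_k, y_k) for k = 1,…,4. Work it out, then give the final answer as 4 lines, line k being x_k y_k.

19601 924
768398401 36222648
30122754096401 1420000245972
1180872205318713601 55666849606371696

d=450: √d = [21; 4,1,2,4,2,1,4,42] (ℓ=8, even), read p_7/q_7
i=0: a=21 ⇒ p=21, q=1
…
i=3: a=2 ⇒ p=297, q=14
…
i=5: a=2 ⇒ p=2885, q=136
i=6: a=1 ⇒ p=4179, q=197
i=7: a=4 ⇒ p=19601, q=924
(x₁, y₁) = (19601, 924);  19601² − 450·924² = 1 ✓
(x_2, y_2) = (19601·19601 + 450·924·924, 19601·924 + 924·19601) = (768398401, 36222648)
(x_3, y_3) = (19601·768398401 + 450·924·36222648, 19601·36222648 + 924·768398401) = (30122754096401, 1420000245972)
(x_4, y_4) = (19601·30122754096401 + 450·924·1420000245972, 19601·1420000245972 + 924·30122754096401) = (1180872205318713601, 55666849606371696)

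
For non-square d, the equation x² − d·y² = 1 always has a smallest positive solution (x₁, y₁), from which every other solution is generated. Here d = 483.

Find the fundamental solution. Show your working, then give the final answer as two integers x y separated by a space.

22 1

[21; 1,42] for √483; ℓ=2 ⇒ convergent index 1
i=0: a=21 ⇒ p=21, q=1
i=1: a=1 ⇒ p=22, q=1
→ (22, 1).  Check: 22²=484, 483·1²=483, difference 1.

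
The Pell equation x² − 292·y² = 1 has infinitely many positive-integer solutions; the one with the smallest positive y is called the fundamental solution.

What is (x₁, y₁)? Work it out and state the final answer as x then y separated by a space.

2281249 133500

√292 → a₀=17, period (11,2,1,3,8,3,1,2,11,34); ℓ=10 even so k=9
i=0: a=17 ⇒ p=17, q=1
i=1: a=11 ⇒ p=188, q=11
…
i=4: a=3 ⇒ p=2136, q=125
i=5: a=8 ⇒ p=17669, q=1034
…
i=7: a=1 ⇒ p=72812, q=4261
i=8: a=2 ⇒ p=200767, q=11749
i=9: a=11 ⇒ p=2281249, q=133500
→ (2281249, 133500).  Check: 2281249²=5204097000001, 292·133500²=5204097000000, difference 1.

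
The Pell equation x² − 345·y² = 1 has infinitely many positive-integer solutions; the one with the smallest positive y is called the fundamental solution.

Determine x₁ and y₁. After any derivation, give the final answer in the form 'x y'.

√345 → a₀=18, period (1,1,2,1,6,1,2,1,1,36); ℓ=10 even so k=9
step 0: (18, 1)  from 18·(1,0) + (0,1)
step 1: (19, 1)  from 1·(18,1) + (1,0)
…
step 3: (93, 5)  from 2·(37,2) + (19,1)
step 4: (130, 7)  from 1·(93,5) + (37,2)
step 5: (873, 47)  from 6·(130,7) + (93,5)
…
step 8: (3882, 209)  from 1·(2879,155) + (1003,54)
step 9: (6761, 364)  from 1·(3882,209) + (2879,155)
→ (6761, 364).  Check: 6761²=45711121, 345·364²=45711120, difference 1.

6761 364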